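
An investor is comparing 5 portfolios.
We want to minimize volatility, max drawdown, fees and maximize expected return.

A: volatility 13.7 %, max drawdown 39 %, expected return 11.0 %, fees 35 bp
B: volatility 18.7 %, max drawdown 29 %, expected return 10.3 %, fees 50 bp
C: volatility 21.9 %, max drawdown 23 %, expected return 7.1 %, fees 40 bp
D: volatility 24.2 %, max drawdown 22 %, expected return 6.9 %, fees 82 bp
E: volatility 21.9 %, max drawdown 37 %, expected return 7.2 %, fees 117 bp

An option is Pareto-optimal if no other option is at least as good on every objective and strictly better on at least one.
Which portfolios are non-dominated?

A, B, C, D

A: not dominated (best volatility).
B: not dominated.
C: not dominated.
D: not dominated (best max drawdown).
E: dominated by B (volatility 18.7≤21.9, max drawdown 29≤37, expected return 10.3≥7.2, fees 50≤117).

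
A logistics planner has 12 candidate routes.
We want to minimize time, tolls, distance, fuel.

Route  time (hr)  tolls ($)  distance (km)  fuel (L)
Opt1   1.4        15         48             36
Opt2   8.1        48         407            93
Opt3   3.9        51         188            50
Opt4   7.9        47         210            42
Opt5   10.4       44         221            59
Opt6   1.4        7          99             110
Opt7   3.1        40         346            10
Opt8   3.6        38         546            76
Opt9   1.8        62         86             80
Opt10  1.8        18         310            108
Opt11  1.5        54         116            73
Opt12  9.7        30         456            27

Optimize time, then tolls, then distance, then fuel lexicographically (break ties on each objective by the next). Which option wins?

First minimize time: best is 1.4, kept {Opt1, Opt6}.
Then minimize tolls: best is 7, kept {Opt6}.

Opt6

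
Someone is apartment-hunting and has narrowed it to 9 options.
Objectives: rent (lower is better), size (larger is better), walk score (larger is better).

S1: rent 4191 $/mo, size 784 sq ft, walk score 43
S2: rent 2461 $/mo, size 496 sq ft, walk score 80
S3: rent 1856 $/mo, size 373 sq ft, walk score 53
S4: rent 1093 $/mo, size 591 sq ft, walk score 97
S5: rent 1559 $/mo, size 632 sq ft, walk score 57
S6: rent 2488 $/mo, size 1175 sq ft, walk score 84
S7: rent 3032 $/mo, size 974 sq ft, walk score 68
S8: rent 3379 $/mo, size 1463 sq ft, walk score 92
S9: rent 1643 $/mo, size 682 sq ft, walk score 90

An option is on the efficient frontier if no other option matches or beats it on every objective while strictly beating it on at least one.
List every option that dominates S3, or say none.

S4, S5, S9

S4: rent 1093≤1856, size 591≥373, walk score 97≥53 — dominates S3.
S5: rent 1559≤1856, size 632≥373, walk score 57≥53 — dominates S3.
S9: rent 1643≤1856, size 682≥373, walk score 90≥53 — dominates S3.
Others (S1, S2, S6, S7, S8) are each worse than S3 on at least one objective.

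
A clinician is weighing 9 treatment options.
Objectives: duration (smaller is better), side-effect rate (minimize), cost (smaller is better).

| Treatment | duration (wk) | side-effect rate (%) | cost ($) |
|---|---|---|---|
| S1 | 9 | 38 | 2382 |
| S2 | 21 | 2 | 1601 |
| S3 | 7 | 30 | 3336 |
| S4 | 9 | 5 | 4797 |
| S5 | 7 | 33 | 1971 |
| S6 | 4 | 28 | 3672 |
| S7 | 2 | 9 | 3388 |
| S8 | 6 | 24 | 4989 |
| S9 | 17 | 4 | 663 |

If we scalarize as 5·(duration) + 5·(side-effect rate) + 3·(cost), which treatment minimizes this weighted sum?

S9

S1: 5·9 + 5·38 + 3·2382 = 7381
S2: 5·21 + 5·2 + 3·1601 = 4918
S3: 5·7 + 5·30 + 3·3336 = 10193
S4: 5·9 + 5·5 + 3·4797 = 14461
S5: 5·7 + 5·33 + 3·1971 = 6113
S6: 5·4 + 5·28 + 3·3672 = 11176
S7: 5·2 + 5·9 + 3·3388 = 10219
S8: 5·6 + 5·24 + 3·4989 = 15117
S9: 5·17 + 5·4 + 3·663 = 2094
Lowest: S9 at 2094.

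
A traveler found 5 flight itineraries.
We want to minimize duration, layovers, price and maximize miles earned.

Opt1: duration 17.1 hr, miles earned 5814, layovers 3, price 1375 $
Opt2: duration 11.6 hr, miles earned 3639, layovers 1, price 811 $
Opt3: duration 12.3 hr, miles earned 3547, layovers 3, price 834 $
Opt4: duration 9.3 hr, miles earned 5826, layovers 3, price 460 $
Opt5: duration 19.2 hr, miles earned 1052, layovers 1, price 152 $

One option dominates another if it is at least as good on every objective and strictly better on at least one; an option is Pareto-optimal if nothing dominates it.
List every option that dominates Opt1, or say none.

Opt4

Opt4: duration 9.3≤17.1, miles earned 5826≥5814, layovers 3≤3, price 460≤1375 — dominates Opt1.
Others (Opt2, Opt3, Opt5) are each worse than Opt1 on at least one objective.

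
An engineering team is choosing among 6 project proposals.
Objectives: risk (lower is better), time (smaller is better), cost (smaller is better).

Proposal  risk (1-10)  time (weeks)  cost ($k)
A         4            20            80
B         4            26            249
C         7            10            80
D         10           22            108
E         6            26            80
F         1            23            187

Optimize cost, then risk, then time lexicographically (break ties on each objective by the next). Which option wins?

First minimize cost: best is 80, kept {A, C, E}.
Then minimize risk: best is 4, kept {A}.

A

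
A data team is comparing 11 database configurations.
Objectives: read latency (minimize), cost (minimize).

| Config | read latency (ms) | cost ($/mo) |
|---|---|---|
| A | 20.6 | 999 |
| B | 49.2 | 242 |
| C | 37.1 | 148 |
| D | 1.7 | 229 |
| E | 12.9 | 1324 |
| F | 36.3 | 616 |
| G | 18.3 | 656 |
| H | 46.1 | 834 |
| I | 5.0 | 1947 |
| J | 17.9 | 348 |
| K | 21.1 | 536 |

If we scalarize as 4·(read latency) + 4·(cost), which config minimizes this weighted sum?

A: 4·20.6 + 4·999 = 4078.4
B: 4·49.2 + 4·242 = 1164.8
C: 4·37.1 + 4·148 = 740.4
D: 4·1.7 + 4·229 = 922.8
E: 4·12.9 + 4·1324 = 5347.6
F: 4·36.3 + 4·616 = 2609.2
G: 4·18.3 + 4·656 = 2697.2
H: 4·46.1 + 4·834 = 3520.4
I: 4·5.0 + 4·1947 = 7808.0
J: 4·17.9 + 4·348 = 1463.6
K: 4·21.1 + 4·536 = 2228.4
Lowest: C at 740.4.

C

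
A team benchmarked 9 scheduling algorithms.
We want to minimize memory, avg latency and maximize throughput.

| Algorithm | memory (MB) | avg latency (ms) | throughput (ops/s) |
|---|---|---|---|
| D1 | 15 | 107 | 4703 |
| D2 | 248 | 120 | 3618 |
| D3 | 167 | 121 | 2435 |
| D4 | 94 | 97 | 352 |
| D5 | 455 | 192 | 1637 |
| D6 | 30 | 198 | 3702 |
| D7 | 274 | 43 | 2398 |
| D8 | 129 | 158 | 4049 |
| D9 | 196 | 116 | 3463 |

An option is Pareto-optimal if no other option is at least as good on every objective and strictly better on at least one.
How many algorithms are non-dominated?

D1: not dominated (best memory).
D2: dominated by D1 (memory 15≤248, avg latency 107≤120, throughput 4703≥3618).
D3: dominated by D1 (memory 15≤167, avg latency 107≤121, throughput 4703≥2435).
D4: not dominated.
D5: dominated by D1 (memory 15≤455, avg latency 107≤192, throughput 4703≥1637).
D6: dominated by D1 (memory 15≤30, avg latency 107≤198, throughput 4703≥3702).
D7: not dominated (best avg latency).
D8: dominated by D1 (memory 15≤129, avg latency 107≤158, throughput 4703≥4049).
D9: dominated by D1 (memory 15≤196, avg latency 107≤116, throughput 4703≥3463).
Pareto-optimal: D1, D4, D7 → 3.

3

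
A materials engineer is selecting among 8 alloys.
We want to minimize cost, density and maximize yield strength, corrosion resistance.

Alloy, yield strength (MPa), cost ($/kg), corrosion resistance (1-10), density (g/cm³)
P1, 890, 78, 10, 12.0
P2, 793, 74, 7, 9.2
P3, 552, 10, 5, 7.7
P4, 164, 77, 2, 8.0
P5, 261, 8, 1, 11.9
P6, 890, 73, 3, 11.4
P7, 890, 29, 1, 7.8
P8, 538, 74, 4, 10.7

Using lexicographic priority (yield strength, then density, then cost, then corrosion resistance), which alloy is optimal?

P7

First maximize yield strength: best is 890, kept {P1, P6, P7}.
Then minimize density: best is 7.8, kept {P7}.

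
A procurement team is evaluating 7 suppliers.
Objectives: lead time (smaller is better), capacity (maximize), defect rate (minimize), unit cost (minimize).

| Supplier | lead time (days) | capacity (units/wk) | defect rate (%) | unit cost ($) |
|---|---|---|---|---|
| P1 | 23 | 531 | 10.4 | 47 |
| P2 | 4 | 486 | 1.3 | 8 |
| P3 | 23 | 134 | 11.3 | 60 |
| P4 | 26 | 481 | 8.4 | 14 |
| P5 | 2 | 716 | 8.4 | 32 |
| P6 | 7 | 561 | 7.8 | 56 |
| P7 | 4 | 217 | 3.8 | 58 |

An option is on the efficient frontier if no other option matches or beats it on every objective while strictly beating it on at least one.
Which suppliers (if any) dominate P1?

P5

P5: lead time 2≤23, capacity 716≥531, defect rate 8.4≤10.4, unit cost 32≤47 — dominates P1.
Others (P2, P3, P4, P6, P7) are each worse than P1 on at least one objective.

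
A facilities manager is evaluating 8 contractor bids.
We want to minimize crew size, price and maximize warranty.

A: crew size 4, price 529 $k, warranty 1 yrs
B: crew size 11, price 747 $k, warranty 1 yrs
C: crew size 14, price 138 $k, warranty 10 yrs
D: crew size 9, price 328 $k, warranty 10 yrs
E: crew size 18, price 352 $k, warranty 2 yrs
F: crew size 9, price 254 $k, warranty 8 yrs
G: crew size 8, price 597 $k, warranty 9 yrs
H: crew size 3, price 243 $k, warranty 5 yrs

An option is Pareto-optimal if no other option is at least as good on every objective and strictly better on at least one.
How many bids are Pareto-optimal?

5

A: dominated by H (crew size 3≤4, price 243≤529, warranty 5≥1).
B: dominated by A (crew size 4≤11, price 529≤747, warranty 1≥1).
C: not dominated (best price).
D: not dominated.
E: dominated by C (crew size 14≤18, price 138≤352, warranty 10≥2).
F: not dominated.
G: not dominated.
H: not dominated (best crew size).
Pareto-optimal: C, D, F, G, H → 5.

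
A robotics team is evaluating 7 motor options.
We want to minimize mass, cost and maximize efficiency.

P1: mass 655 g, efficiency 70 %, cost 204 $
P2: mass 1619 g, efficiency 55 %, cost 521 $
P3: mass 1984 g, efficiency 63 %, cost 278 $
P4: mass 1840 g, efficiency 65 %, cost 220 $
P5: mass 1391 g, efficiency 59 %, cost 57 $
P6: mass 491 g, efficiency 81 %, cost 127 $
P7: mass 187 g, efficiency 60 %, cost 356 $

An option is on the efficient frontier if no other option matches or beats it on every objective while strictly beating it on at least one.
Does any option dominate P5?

P1: worse on cost (204 vs 57).
P2: worse on mass (1619 vs 1391).
P3: worse on mass (1984 vs 1391).
P4: worse on mass (1840 vs 1391).
P6: worse on cost (127 vs 57).
P7: worse on cost (356 vs 57).
No option is at least as good as P5 on every objective and strictly better on one.

No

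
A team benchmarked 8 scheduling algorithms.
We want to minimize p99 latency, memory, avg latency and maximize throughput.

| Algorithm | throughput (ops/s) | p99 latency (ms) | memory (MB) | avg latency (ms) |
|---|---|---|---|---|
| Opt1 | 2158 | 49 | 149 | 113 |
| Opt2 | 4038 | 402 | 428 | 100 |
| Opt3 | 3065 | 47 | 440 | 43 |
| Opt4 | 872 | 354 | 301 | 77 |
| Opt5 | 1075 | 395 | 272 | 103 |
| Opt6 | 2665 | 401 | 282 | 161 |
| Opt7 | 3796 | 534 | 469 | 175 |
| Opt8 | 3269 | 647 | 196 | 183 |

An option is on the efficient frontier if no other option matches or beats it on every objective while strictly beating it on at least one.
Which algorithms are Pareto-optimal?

Opt1, Opt2, Opt3, Opt4, Opt5, Opt6, Opt8

Opt1: not dominated (best memory).
Opt2: not dominated (best throughput).
Opt3: not dominated (best p99 latency).
Opt4: not dominated.
Opt5: not dominated.
Opt6: not dominated.
Opt7: dominated by Opt2 (throughput 4038≥3796, p99 latency 402≤534, memory 428≤469, avg latency 100≤175).
Opt8: not dominated.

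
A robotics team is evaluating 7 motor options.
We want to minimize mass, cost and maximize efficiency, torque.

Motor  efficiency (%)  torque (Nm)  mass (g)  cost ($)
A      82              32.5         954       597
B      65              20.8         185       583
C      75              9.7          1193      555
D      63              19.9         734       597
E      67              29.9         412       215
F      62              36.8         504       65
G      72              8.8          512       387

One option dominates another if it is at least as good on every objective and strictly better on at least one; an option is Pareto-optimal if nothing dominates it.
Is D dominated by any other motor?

Yes

B vs D: efficiency 65≥63, torque 20.8≥19.9, mass 185≤734, cost 583≤597 — B is at least as good on every objective and strictly better on at least one, so B dominates D.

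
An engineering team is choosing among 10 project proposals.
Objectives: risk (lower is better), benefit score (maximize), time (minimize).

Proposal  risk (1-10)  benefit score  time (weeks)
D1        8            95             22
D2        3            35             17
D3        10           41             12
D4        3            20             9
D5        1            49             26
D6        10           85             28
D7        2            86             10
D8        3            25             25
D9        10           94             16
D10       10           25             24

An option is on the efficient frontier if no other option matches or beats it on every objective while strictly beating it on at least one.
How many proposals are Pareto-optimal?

5

D1: not dominated (best benefit score).
D2: dominated by D7 (risk 2≤3, benefit score 86≥35, time 10≤17).
D3: dominated by D7 (risk 2≤10, benefit score 86≥41, time 10≤12).
D4: not dominated (best time).
D5: not dominated (best risk).
D6: dominated by D1 (risk 8≤10, benefit score 95≥85, time 22≤28).
D7: not dominated.
D8: dominated by D2 (risk 3≤3, benefit score 35≥25, time 17≤25).
D9: not dominated.
D10: dominated by D1 (risk 8≤10, benefit score 95≥25, time 22≤24).
Pareto-optimal: D1, D4, D5, D7, D9 → 5.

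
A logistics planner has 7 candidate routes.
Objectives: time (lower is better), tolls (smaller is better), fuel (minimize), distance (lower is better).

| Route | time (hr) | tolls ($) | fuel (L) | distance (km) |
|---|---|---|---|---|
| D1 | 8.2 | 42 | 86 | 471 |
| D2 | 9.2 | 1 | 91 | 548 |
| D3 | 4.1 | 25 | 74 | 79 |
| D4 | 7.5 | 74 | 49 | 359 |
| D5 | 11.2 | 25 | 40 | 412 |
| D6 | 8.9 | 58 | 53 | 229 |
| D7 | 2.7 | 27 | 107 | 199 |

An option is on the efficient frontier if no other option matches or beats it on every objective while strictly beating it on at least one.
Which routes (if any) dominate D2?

D1: worse on tolls (42 vs 1).
D3: worse on tolls (25 vs 1).
D4: worse on tolls (74 vs 1).
D5: worse on time (11.2 vs 9.2).
D6: worse on tolls (58 vs 1).
D7: worse on tolls (27 vs 1).
No option dominates D2.

none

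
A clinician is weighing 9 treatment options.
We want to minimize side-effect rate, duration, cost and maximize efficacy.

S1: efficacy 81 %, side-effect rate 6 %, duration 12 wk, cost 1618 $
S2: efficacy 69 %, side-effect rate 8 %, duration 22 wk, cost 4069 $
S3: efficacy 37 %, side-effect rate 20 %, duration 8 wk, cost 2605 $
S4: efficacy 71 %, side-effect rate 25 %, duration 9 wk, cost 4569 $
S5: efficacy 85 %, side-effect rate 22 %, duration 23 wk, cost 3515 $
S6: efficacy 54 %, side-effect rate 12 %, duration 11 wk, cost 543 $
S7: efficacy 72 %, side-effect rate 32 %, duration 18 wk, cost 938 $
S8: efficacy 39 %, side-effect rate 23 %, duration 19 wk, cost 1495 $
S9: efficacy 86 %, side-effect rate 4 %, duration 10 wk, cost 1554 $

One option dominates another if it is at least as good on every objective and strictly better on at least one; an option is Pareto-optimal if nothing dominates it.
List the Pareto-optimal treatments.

S3, S4, S6, S7, S9

S1: dominated by S9 (efficacy 86≥81, side-effect rate 4≤6, duration 10≤12, cost 1554≤1618).
S2: dominated by S1 (efficacy 81≥69, side-effect rate 6≤8, duration 12≤22, cost 1618≤4069).
S3: not dominated (best duration).
S4: not dominated.
S5: dominated by S9 (efficacy 86≥85, side-effect rate 4≤22, duration 10≤23, cost 1554≤3515).
S6: not dominated (best cost).
S7: not dominated.
S8: dominated by S6 (efficacy 54≥39, side-effect rate 12≤23, duration 11≤19, cost 543≤1495).
S9: not dominated (best efficacy).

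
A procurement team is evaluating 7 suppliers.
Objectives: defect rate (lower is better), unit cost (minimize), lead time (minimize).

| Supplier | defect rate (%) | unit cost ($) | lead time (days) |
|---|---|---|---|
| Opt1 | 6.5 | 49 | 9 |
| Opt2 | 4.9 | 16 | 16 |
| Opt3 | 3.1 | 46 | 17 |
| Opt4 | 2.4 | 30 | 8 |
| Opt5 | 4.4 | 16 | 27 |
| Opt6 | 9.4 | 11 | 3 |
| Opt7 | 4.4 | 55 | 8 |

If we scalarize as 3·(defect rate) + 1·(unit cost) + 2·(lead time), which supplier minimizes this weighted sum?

Opt6

Opt1: 3·6.5 + 1·49 + 2·9 = 86.5
Opt2: 3·4.9 + 1·16 + 2·16 = 62.7
Opt3: 3·3.1 + 1·46 + 2·17 = 89.3
Opt4: 3·2.4 + 1·30 + 2·8 = 53.2
Opt5: 3·4.4 + 1·16 + 2·27 = 83.2
Opt6: 3·9.4 + 1·11 + 2·3 = 45.2
Opt7: 3·4.4 + 1·55 + 2·8 = 84.2
Lowest: Opt6 at 45.2.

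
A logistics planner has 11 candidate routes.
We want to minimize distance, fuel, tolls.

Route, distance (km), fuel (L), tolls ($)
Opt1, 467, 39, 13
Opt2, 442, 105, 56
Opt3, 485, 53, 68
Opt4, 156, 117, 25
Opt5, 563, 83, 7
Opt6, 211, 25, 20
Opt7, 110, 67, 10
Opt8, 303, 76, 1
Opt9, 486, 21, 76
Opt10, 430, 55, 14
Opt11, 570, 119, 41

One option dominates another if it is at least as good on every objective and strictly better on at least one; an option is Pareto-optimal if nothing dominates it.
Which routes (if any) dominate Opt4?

Opt7: distance 110≤156, fuel 67≤117, tolls 10≤25 — dominates Opt4.
Others (Opt1, Opt2, Opt3, Opt5, Opt6, Opt8, Opt9, Opt10, Opt11) are each worse than Opt4 on at least one objective.

Opt7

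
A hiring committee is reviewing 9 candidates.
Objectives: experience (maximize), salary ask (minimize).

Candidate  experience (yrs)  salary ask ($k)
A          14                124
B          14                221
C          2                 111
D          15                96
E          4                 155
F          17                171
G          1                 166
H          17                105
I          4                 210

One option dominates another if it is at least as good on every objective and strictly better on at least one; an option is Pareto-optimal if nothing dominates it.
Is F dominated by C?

No

C vs F: C is worse on experience (2 vs 17), so it does not dominate F.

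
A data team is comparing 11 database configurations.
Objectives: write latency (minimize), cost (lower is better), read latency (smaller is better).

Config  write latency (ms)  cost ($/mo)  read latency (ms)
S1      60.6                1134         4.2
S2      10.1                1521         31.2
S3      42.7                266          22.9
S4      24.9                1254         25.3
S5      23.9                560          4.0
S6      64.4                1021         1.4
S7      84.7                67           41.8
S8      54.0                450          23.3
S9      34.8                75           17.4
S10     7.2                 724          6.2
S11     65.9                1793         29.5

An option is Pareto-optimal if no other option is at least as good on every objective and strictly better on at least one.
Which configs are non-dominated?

S5, S6, S7, S9, S10

S1: dominated by S5 (write latency 23.9≤60.6, cost 560≤1134, read latency 4.0≤4.2).
S2: dominated by S10 (write latency 7.2≤10.1, cost 724≤1521, read latency 6.2≤31.2).
S3: dominated by S9 (write latency 34.8≤42.7, cost 75≤266, read latency 17.4≤22.9).
S4: dominated by S5 (write latency 23.9≤24.9, cost 560≤1254, read latency 4.0≤25.3).
S5: not dominated.
S6: not dominated (best read latency).
S7: not dominated (best cost).
S8: dominated by S3 (write latency 42.7≤54.0, cost 266≤450, read latency 22.9≤23.3).
S9: not dominated.
S10: not dominated (best write latency).
S11: dominated by S1 (write latency 60.6≤65.9, cost 1134≤1793, read latency 4.2≤29.5).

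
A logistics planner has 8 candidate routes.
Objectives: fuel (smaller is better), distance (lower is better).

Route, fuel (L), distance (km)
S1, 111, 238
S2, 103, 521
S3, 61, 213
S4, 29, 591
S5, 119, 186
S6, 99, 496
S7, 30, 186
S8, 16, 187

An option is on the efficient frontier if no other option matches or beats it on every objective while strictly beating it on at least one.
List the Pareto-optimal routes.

S1: dominated by S3 (fuel 61≤111, distance 213≤238).
S2: dominated by S3 (fuel 61≤103, distance 213≤521).
S3: dominated by S7 (fuel 30≤61, distance 186≤213).
S4: dominated by S8 (fuel 16≤29, distance 187≤591).
S5: dominated by S7 (fuel 30≤119, distance 186≤186).
S6: dominated by S3 (fuel 61≤99, distance 213≤496).
S7: not dominated.
S8: not dominated (best fuel).

S7, S8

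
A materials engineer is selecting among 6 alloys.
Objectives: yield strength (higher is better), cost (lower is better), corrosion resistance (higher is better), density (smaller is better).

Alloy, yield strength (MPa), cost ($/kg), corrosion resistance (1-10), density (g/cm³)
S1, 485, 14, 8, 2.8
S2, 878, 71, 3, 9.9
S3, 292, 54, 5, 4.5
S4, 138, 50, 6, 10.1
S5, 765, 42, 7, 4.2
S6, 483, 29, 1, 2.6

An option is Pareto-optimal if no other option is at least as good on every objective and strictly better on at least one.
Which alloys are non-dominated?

S1, S2, S5, S6

S1: not dominated (best cost).
S2: not dominated (best yield strength).
S3: dominated by S1 (yield strength 485≥292, cost 14≤54, corrosion resistance 8≥5, density 2.8≤4.5).
S4: dominated by S1 (yield strength 485≥138, cost 14≤50, corrosion resistance 8≥6, density 2.8≤10.1).
S5: not dominated.
S6: not dominated (best density).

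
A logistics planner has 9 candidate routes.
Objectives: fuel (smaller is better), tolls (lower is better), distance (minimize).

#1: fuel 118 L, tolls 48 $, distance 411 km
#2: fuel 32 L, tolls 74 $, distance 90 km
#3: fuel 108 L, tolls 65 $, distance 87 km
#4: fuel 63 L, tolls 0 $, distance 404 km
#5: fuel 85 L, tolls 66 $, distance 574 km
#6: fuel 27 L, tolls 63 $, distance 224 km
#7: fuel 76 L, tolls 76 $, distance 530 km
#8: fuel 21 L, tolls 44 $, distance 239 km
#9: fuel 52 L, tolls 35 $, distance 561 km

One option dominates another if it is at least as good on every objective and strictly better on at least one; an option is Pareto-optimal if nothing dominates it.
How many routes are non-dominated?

6

#1: dominated by #4 (fuel 63≤118, tolls 0≤48, distance 404≤411).
#2: not dominated.
#3: not dominated (best distance).
#4: not dominated (best tolls).
#5: dominated by #4 (fuel 63≤85, tolls 0≤66, distance 404≤574).
#6: not dominated.
#7: dominated by #2 (fuel 32≤76, tolls 74≤76, distance 90≤530).
#8: not dominated (best fuel).
#9: not dominated.
Pareto-optimal: #2, #3, #4, #6, #8, #9 → 6.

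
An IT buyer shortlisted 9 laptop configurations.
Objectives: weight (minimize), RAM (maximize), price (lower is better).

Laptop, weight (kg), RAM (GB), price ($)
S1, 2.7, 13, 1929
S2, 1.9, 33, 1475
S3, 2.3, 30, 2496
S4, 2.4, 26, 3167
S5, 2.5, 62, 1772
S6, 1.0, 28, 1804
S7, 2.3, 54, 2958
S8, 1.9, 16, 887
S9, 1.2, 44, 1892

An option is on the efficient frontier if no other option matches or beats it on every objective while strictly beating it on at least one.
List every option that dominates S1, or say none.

S2, S5, S6, S8, S9

S2: weight 1.9≤2.7, RAM 33≥13, price 1475≤1929 — dominates S1.
S5: weight 2.5≤2.7, RAM 62≥13, price 1772≤1929 — dominates S1.
S6: weight 1.0≤2.7, RAM 28≥13, price 1804≤1929 — dominates S1.
S8: weight 1.9≤2.7, RAM 16≥13, price 887≤1929 — dominates S1.
S9: weight 1.2≤2.7, RAM 44≥13, price 1892≤1929 — dominates S1.
Others (S3, S4, S7) are each worse than S1 on at least one objective.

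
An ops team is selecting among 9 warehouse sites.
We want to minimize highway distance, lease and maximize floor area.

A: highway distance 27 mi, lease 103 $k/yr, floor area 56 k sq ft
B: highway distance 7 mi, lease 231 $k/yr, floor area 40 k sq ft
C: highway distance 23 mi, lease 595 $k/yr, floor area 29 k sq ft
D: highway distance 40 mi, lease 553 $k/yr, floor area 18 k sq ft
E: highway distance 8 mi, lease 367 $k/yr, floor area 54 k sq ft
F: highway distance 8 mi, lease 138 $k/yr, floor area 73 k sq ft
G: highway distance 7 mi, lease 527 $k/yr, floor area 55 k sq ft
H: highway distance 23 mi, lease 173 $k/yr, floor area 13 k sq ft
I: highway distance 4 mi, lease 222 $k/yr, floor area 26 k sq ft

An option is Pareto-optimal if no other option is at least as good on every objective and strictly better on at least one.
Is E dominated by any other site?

F vs E: highway distance 8≤8, lease 138≤367, floor area 73≥54 — F is at least as good on every objective and strictly better on at least one, so F dominates E.

Yes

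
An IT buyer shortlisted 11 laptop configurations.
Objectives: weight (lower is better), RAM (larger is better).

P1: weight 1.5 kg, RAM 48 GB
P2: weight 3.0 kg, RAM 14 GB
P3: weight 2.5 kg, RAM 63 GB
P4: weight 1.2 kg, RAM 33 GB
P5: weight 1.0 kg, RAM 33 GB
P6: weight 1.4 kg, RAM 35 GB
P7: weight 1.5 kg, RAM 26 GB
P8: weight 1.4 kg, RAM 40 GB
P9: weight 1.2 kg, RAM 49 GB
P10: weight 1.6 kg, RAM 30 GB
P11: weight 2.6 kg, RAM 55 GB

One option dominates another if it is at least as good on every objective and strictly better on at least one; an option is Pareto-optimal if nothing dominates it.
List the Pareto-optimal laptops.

P1: dominated by P9 (weight 1.2≤1.5, RAM 49≥48).
P2: dominated by P1 (weight 1.5≤3.0, RAM 48≥14).
P3: not dominated (best RAM).
P4: dominated by P5 (weight 1.0≤1.2, RAM 33≥33).
P5: not dominated (best weight).
P6: dominated by P8 (weight 1.4≤1.4, RAM 40≥35).
P7: dominated by P1 (weight 1.5≤1.5, RAM 48≥26).
P8: dominated by P9 (weight 1.2≤1.4, RAM 49≥40).
P9: not dominated.
P10: dominated by P1 (weight 1.5≤1.6, RAM 48≥30).
P11: dominated by P3 (weight 2.5≤2.6, RAM 63≥55).

P3, P5, P9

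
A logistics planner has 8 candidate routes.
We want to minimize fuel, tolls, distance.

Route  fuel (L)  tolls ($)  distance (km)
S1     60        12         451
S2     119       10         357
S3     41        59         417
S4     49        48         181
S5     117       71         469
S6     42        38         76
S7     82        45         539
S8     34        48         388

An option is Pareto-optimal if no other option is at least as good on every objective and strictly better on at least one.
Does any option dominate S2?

No

S1: worse on tolls (12 vs 10).
S3: worse on tolls (59 vs 10).
S4: worse on tolls (48 vs 10).
S5: worse on tolls (71 vs 10).
S6: worse on tolls (38 vs 10).
S7: worse on tolls (45 vs 10).
S8: worse on tolls (48 vs 10).
No option is at least as good as S2 on every objective and strictly better on one.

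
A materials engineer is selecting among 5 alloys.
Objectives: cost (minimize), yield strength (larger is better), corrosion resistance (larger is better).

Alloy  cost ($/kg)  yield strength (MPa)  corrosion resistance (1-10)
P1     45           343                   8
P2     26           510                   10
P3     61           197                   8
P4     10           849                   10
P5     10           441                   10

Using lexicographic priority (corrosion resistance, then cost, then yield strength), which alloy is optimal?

P4

First maximize corrosion resistance: best is 10, kept {P2, P4, P5}.
Then minimize cost: best is 10, kept {P4, P5}.
Then maximize yield strength: best is 849, kept {P4}.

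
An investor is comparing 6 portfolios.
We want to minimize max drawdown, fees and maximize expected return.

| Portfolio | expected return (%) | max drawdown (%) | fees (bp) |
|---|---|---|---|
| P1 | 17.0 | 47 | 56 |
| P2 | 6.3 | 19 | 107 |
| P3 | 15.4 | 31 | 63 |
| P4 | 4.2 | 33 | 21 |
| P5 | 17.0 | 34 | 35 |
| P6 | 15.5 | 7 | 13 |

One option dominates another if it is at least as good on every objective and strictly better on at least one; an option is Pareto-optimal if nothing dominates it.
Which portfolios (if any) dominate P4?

P6: expected return 15.5≥4.2, max drawdown 7≤33, fees 13≤21 — dominates P4.
Others (P1, P2, P3, P5) are each worse than P4 on at least one objective.

P6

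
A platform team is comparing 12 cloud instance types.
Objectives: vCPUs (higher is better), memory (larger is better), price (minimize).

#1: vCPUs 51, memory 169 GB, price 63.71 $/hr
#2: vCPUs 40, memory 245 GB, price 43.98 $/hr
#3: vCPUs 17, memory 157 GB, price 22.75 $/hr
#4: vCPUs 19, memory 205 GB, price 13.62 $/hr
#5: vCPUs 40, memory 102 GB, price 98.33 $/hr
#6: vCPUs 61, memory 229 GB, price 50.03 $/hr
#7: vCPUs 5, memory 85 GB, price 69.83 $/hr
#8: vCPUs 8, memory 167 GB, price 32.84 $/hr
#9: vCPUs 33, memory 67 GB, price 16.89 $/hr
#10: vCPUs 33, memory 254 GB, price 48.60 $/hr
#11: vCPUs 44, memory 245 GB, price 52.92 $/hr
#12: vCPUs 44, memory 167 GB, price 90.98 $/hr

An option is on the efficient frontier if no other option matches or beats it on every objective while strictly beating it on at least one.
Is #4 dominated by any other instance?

No

#1: worse on memory (169 vs 205).
#2: worse on price (43.98 vs 13.62).
#3: worse on vCPUs (17 vs 19).
#5: worse on memory (102 vs 205).
#6: worse on price (50.03 vs 13.62).
#7: worse on vCPUs (5 vs 19).
#8: worse on vCPUs (8 vs 19).
#9: worse on memory (67 vs 205).
#10: worse on price (48.60 vs 13.62).
#11: worse on price (52.92 vs 13.62).
#12: worse on memory (167 vs 205).
No option is at least as good as #4 on every objective and strictly better on one.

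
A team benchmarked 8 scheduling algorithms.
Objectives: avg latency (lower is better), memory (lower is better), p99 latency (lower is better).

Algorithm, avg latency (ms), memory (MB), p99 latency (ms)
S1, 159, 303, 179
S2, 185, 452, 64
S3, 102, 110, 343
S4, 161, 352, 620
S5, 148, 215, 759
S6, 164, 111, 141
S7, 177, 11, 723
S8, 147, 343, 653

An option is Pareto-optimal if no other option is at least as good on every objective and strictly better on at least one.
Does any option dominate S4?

Yes

S1 vs S4: avg latency 159≤161, memory 303≤352, p99 latency 179≤620 — S1 is at least as good on every objective and strictly better on at least one, so S1 dominates S4.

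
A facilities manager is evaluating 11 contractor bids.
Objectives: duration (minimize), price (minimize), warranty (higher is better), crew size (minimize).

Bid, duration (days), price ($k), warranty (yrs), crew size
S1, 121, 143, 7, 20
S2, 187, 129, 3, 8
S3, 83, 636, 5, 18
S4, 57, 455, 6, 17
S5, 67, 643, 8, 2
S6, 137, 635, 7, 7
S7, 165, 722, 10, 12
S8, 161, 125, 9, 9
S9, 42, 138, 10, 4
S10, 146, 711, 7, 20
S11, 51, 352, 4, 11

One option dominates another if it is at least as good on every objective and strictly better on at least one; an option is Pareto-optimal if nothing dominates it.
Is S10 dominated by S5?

Yes

S5 vs S10: duration 67≤146, price 643≤711, warranty 8≥7, crew size 2≤20 — S5 is at least as good on every objective with at least one strict improvement.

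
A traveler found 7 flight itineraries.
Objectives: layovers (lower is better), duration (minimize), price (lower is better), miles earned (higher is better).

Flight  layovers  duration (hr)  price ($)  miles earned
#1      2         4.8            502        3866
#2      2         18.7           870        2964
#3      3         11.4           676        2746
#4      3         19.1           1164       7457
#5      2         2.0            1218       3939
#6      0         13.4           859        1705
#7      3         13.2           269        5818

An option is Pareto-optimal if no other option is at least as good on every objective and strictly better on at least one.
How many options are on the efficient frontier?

5

#1: not dominated.
#2: dominated by #1 (layovers 2≤2, duration 4.8≤18.7, price 502≤870, miles earned 3866≥2964).
#3: dominated by #1 (layovers 2≤3, duration 4.8≤11.4, price 502≤676, miles earned 3866≥2746).
#4: not dominated (best miles earned).
#5: not dominated (best duration).
#6: not dominated (best layovers).
#7: not dominated (best price).
Pareto-optimal: #1, #4, #5, #6, #7 → 5.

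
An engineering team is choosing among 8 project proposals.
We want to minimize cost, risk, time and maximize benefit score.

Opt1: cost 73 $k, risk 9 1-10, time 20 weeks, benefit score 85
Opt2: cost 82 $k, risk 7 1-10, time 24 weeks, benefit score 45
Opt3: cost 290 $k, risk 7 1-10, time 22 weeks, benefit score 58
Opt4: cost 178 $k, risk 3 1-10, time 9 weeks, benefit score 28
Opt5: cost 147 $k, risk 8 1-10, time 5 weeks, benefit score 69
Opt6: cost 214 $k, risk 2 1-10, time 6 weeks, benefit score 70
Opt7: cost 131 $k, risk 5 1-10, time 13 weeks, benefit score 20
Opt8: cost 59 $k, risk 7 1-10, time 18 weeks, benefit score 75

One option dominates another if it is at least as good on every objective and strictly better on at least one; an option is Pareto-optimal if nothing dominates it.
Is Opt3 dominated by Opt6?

Opt6 vs Opt3: cost 214≤290, risk 2≤7, time 6≤22, benefit score 70≥58 — Opt6 is at least as good on every objective with at least one strict improvement.

Yes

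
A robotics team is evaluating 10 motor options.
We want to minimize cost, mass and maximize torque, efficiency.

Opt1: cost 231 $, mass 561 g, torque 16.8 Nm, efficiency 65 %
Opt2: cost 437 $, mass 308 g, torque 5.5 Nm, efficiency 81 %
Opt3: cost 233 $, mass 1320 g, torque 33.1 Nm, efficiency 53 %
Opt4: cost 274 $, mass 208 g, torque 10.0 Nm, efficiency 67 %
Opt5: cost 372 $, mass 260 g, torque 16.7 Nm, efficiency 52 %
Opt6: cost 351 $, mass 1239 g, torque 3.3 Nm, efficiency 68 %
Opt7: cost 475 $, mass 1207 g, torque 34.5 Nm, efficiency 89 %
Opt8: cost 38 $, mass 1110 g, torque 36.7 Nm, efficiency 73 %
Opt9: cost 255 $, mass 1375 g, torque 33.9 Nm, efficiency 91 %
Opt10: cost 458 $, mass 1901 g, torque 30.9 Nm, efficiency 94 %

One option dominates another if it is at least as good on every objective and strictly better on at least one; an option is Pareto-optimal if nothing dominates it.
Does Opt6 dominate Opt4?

Opt6 vs Opt4: Opt6 is worse on cost (351 vs 274), so it does not dominate Opt4.

No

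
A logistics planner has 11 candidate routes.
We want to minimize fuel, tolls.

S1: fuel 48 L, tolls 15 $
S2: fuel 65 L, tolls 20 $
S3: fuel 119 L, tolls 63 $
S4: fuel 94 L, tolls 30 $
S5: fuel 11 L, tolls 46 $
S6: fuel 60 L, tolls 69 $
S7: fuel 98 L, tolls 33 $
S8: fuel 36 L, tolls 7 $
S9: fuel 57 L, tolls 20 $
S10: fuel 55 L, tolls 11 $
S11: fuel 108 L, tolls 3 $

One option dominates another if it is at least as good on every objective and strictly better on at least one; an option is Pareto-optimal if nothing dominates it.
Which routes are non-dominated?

S5, S8, S11

S1: dominated by S8 (fuel 36≤48, tolls 7≤15).
S2: dominated by S1 (fuel 48≤65, tolls 15≤20).
S3: dominated by S1 (fuel 48≤119, tolls 15≤63).
S4: dominated by S1 (fuel 48≤94, tolls 15≤30).
S5: not dominated (best fuel).
S6: dominated by S1 (fuel 48≤60, tolls 15≤69).
S7: dominated by S1 (fuel 48≤98, tolls 15≤33).
S8: not dominated.
S9: dominated by S1 (fuel 48≤57, tolls 15≤20).
S10: dominated by S8 (fuel 36≤55, tolls 7≤11).
S11: not dominated (best tolls).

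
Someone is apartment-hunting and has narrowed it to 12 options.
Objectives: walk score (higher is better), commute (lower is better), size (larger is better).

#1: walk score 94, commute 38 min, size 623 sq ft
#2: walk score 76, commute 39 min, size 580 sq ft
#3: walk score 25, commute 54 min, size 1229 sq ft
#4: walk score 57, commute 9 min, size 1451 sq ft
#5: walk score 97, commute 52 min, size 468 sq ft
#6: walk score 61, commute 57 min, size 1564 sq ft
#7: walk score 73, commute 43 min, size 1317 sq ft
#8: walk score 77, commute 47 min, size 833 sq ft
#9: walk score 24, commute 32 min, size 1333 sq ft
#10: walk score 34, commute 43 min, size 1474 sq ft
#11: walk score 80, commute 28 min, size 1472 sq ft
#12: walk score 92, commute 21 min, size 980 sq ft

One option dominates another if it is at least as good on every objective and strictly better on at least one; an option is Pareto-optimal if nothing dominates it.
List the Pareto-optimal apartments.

#1, #4, #5, #6, #10, #11, #12

#1: not dominated.
#2: dominated by #1 (walk score 94≥76, commute 38≤39, size 623≥580).
#3: dominated by #4 (walk score 57≥25, commute 9≤54, size 1451≥1229).
#4: not dominated (best commute).
#5: not dominated (best walk score).
#6: not dominated (best size).
#7: dominated by #11 (walk score 80≥73, commute 28≤43, size 1472≥1317).
#8: dominated by #11 (walk score 80≥77, commute 28≤47, size 1472≥833).
#9: dominated by #4 (walk score 57≥24, commute 9≤32, size 1451≥1333).
#10: not dominated.
#11: not dominated.
#12: not dominated.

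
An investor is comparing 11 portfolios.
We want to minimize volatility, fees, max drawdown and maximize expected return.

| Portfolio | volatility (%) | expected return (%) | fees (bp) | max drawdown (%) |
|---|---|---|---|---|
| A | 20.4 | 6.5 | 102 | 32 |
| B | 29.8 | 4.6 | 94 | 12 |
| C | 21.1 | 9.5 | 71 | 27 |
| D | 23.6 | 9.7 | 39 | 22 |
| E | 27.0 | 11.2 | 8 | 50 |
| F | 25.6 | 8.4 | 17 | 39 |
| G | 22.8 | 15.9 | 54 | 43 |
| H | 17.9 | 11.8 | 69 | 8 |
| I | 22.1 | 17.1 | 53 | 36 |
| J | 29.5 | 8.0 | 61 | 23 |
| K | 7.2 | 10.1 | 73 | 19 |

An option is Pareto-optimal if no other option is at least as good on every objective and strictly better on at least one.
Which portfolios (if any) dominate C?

H

H: volatility 17.9≤21.1, expected return 11.8≥9.5, fees 69≤71, max drawdown 8≤27 — dominates C.
Others (A, B, D, E, F, G, I, J, K) are each worse than C on at least one objective.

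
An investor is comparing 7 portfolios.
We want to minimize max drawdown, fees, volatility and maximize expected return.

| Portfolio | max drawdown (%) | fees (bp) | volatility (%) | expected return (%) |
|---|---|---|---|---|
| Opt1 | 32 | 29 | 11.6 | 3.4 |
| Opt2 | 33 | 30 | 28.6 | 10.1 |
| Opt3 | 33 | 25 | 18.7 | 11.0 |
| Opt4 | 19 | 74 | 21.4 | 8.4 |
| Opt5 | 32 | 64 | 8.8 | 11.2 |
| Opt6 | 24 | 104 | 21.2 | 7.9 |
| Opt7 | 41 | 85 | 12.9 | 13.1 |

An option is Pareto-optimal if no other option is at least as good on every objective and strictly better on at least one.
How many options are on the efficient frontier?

6

Opt1: not dominated.
Opt2: dominated by Opt3 (max drawdown 33≤33, fees 25≤30, volatility 18.7≤28.6, expected return 11.0≥10.1).
Opt3: not dominated (best fees).
Opt4: not dominated (best max drawdown).
Opt5: not dominated (best volatility).
Opt6: not dominated.
Opt7: not dominated (best expected return).
Pareto-optimal: Opt1, Opt3, Opt4, Opt5, Opt6, Opt7 → 6.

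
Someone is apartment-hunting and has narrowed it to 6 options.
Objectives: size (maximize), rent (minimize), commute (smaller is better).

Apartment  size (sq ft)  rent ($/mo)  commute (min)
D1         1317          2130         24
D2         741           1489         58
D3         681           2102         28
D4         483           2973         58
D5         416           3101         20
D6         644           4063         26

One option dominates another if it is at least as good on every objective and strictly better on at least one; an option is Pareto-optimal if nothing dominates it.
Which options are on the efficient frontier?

D1: not dominated (best size).
D2: not dominated (best rent).
D3: not dominated.
D4: dominated by D1 (size 1317≥483, rent 2130≤2973, commute 24≤58).
D5: not dominated (best commute).
D6: dominated by D1 (size 1317≥644, rent 2130≤4063, commute 24≤26).

D1, D2, D3, D5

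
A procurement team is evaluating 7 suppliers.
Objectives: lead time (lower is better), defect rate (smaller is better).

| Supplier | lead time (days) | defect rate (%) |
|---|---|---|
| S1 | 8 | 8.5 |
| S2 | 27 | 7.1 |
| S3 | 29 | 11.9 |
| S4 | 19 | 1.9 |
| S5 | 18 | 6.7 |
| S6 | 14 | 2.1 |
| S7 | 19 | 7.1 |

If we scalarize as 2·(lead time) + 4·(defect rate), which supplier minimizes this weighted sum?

S1: 2·8 + 4·8.5 = 50.0
S2: 2·27 + 4·7.1 = 82.4
S3: 2·29 + 4·11.9 = 105.6
S4: 2·19 + 4·1.9 = 45.6
S5: 2·18 + 4·6.7 = 62.8
S6: 2·14 + 4·2.1 = 36.4
S7: 2·19 + 4·7.1 = 66.4
Lowest: S6 at 36.4.

S6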